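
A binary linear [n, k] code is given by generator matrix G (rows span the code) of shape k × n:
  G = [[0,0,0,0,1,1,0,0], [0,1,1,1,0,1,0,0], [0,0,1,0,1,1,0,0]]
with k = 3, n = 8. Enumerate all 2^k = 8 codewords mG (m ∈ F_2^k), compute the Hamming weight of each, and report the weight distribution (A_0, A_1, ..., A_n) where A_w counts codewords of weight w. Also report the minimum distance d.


Weight distribution: A_0 = 1, A_1 = 1, A_2 = 1, A_3 = 3, A_4 = 2. Minimum distance d = 1.

Enumerate all 2^3 = 8 messages m ∈ F_2^3.
For each, compute codeword c = mG in F_2^8, then tally its weight.
  m = 000 → c = 00000000, weight = 0.
  m = 100 → c = 00001100, weight = 2.
  m = 010 → c = 01110100, weight = 4.
  m = 110 → c = 01111000, weight = 4.
  m = 001 → c = 00101100, weight = 3.
  m = 101 → c = 00100000, weight = 1.
  m = 011 → c = 01011000, weight = 3.
  m = 111 → c = 01010100, weight = 3.
Tally weights:
  weight 0: 1 codewords.
  weight 1: 1 codewords.
  weight 2: 1 codewords.
  weight 3: 3 codewords.
  weight 4: 2 codewords.
Minimum distance d = smallest w > 0 with A_w > 0 = 1.
Sanity: Σ A_w = 8 = 2^3 = 8 ✓.


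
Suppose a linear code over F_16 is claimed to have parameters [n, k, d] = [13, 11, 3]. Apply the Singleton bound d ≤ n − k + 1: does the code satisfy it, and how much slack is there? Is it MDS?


Singleton RHS = n − k + 1 = 3, slack = 0, bound satisfied, MDS.

Singleton bound: d ≤ n − k + 1.
Here n = 13, k = 11, so n − k + 1 = 3.
Given d = 3, check d ≤ 3: YES.
Slack = (n − k + 1) − d = 0.
The code is MDS (slack = 0).
Description: the claimed parameters are [13, 11, 3]_16; such a code would be MDS (meets Singleton bound).


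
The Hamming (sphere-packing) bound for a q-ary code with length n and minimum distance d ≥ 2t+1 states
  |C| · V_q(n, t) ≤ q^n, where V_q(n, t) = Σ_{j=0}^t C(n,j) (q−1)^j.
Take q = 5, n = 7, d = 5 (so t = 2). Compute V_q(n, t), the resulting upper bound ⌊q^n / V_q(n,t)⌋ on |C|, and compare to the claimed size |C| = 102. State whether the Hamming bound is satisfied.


V_q(n, t) = 365, q^n = 78125, Hamming bound = 214, |C| = 102 ≤ bound (satisfied).

Step 1: Compute V_q(n, t) = Σ_{j=0}^2 C(n, j) (q−1)^j.
  j = 0: C(7,0)·(4)^0 = 1·1 = 1.
  j = 1: C(7,1)·(4)^1 = 7·4 = 28.
  j = 2: C(7,2)·(4)^2 = 21·16 = 336.
  V_q(n, t) = 1 + 28 + 336 = 365.
Step 2: q^n = 5^7 = 78125.
Step 3: Hamming bound ⌊q^n / V_q(n,t)⌋ = ⌊78125/365⌋ = 214.
Step 4: Compare |C| = 102 to 214: satisfied.
The claimed |C| lies below the Hamming bound.


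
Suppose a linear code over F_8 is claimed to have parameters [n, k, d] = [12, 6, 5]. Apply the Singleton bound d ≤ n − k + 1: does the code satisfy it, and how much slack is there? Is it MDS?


Singleton RHS = n − k + 1 = 7, slack = 2, bound satisfied, not MDS.

Singleton bound: d ≤ n − k + 1.
Here n = 12, k = 6, so n − k + 1 = 7.
Given d = 5, check d ≤ 7: YES.
Slack = (n − k + 1) − d = 2.
The code is NOT MDS (slack = 2 > 0).
Description: the claimed parameters are [12, 6, 5]_8; such a code would be non-MDS.


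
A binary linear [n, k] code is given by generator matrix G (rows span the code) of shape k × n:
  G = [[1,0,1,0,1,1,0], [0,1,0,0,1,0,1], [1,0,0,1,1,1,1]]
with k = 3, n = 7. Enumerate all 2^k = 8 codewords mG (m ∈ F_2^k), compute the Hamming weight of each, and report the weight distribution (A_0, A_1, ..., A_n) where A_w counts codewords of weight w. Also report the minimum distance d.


Weight distribution: A_0 = 1, A_3 = 2, A_4 = 3, A_5 = 2. Minimum distance d = 3.

Enumerate all 2^3 = 8 messages m ∈ F_2^3.
For each, compute codeword c = mG in F_2^7, then tally its weight.
  m = 000 → c = 0000000, weight = 0.
  m = 100 → c = 1010110, weight = 4.
  m = 010 → c = 0100101, weight = 3.
  m = 110 → c = 1110011, weight = 5.
  m = 001 → c = 1001111, weight = 5.
  m = 101 → c = 0011001, weight = 3.
  m = 011 → c = 1101010, weight = 4.
  m = 111 → c = 0111100, weight = 4.
Tally weights:
  weight 0: 1 codewords.
  weight 3: 2 codewords.
  weight 4: 3 codewords.
  weight 5: 2 codewords.
Minimum distance d = smallest w > 0 with A_w > 0 = 3.
Sanity: Σ A_w = 8 = 2^3 = 8 ✓.


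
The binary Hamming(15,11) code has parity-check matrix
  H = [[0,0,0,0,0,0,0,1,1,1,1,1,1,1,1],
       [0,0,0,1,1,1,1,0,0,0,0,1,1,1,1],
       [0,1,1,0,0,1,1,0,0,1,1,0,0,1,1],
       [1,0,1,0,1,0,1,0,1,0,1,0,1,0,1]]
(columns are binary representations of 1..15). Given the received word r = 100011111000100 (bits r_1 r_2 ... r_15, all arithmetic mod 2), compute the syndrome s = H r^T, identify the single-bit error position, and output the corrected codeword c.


s = (1, 0, 0, 1)^T, error position = 9, corrected codeword c = 100011110000100

Compute s = H r^T mod 2 one row at a time:
  s_1 = 1 + 1 + 0 + 0 + 0 + 1 + 0 + 0 = 3 ≡ 1 (mod 2).
  s_2 = 0 + 1 + 1 + 1 + 0 + 1 + 0 + 0 = 4 ≡ 0 (mod 2).
  s_3 = 0 + 0 + 1 + 1 + 0 + 0 + 0 + 0 = 2 ≡ 0 (mod 2).
  s_4 = 1 + 0 + 1 + 1 + 1 + 0 + 1 + 0 = 5 ≡ 1 (mod 2).
s = (1, 0, 0, 1)^T — this equals column 9 of H (binary 1001), so error is at position 9.
Correct: flip bit 9 of r = 100011111000100 to get c = 100011110000100.


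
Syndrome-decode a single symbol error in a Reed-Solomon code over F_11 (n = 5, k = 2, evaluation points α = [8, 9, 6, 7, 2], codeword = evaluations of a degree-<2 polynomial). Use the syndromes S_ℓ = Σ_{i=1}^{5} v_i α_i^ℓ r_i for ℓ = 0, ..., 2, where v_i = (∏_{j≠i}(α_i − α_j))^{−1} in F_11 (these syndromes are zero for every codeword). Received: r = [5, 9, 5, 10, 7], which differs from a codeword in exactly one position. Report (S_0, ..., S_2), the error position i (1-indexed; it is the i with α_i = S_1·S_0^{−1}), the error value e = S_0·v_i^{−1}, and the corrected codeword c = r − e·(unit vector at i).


S = (10, 3, 2), error at position 1, error magnitude e = 1, c = [4, 9, 5, 10, 7].

Step 1: column multipliers v_i = (∏_{j≠i}(α_i − α_j))^{−1} mod 11.
  i = 1 (α = 8): (8−9)(8−6)(8−7)(8−2) = (−1)·2·1·6 = −12 ≡ 10, so v_1 = 10^{−1} = 10 (mod 11).
  i = 2 (α = 9): (9−8)(9−6)(9−7)(9−2) = 1·3·2·7 = 42 ≡ 9, so v_2 = 9^{−1} = 5 (mod 11).
  i = 3 (α = 6): (6−8)(6−9)(6−7)(6−2) = (−2)·(−3)·(−1)·4 = −24 ≡ 9, so v_3 = 9^{−1} = 5 (mod 11).
  i = 4 (α = 7): (7−8)(7−9)(7−6)(7−2) = (−1)·(−2)·1·5 = 10 ≡ 10, so v_4 = 10^{−1} = 10 (mod 11).
  i = 5 (α = 2): (2−8)(2−9)(2−6)(2−7) = (−6)·(−7)·(−4)·(−5) = 840 ≡ 4, so v_5 = 4^{−1} = 3 (mod 11).
  v = [10, 5, 5, 10, 3].
Step 2: syndromes of r = [5, 9, 5, 10, 7] (all sums mod 11).
  S_0 = Σ v_i r_i = 10·5 + 5·9 + 5·5 + 10·10 + 3·7 = 241 ≡ 10.
  S_1 = Σ v_i α_i r_i = 10·8·5 + 5·9·9 + 5·6·5 + 10·7·10 + 3·2·7 = 1697 ≡ 3.
  α_i^2 mod 11 = [9, 4, 3, 5, 4].
  S_2 = Σ v_i α_i^2 r_i = 10·9·5 + 5·4·9 + 5·3·5 + 10·5·10 + 3·4·7 = 1289 ≡ 2.
  S = (10, 3, 2) ≠ 0, so r is not a codeword (an error is present).
Step 3: locate the error. For a single error e at position i, S_ℓ = v_i·e·α_i^ℓ, so α_err = S_1/S_0.
  S_0^{−1} = 10^{−1} = 10 (mod 11), so α_err = 3·10 = 30 ≡ 8 = α_1. Error position i = 1.
  Consistency check: S_2/S_1 = 2·4 = 8 ≡ 8 = α_err ✓ (single-error assumption holds).
Step 4: error magnitude e = S_0/v_1 = S_0·∏_{j≠1}(α_1 − α_j) = 10·10 = 100 ≡ 1 (mod 11).
Step 5: correct position 1: c_1 = r_1 − e = 5 − 1 ≡ 4 (mod 11). Hence c = [4, 9, 5, 10, 7].
  Check: interpolating c through the α_i gives m(x) = 8 + 5·x (degree < 2) with m(α_i) = c_i for every i, so c is indeed a codeword.


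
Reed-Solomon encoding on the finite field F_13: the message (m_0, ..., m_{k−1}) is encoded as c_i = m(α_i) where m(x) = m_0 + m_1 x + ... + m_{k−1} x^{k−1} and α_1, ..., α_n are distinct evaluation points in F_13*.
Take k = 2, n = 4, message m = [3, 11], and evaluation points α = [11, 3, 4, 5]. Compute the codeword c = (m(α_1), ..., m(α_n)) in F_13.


c = [7, 10, 8, 6]

Message polynomial: m(x) = 3 + 11·x (mod 13).
For each evaluation point α_i, compute m(α_i) mod 13:
  α_1 = 11: Horner steps 11 → 7, so m(11) = 7.
  α_2 = 3: Horner steps 11 → 10, so m(3) = 10.
  α_3 = 4: Horner steps 11 → 8, so m(4) = 8.
  α_4 = 5: Horner steps 11 → 6, so m(5) = 6.
Codeword c = [7, 10, 8, 6] ∈ F_13^4.


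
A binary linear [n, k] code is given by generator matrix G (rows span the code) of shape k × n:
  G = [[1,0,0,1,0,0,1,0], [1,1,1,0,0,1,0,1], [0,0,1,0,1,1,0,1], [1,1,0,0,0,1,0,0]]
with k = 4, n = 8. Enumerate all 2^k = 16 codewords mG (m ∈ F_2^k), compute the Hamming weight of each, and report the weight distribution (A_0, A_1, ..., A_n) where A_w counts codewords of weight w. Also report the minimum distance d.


Weight distribution: A_0 = 1, A_2 = 2, A_3 = 3, A_4 = 3, A_5 = 4, A_6 = 2, A_7 = 1. Minimum distance d = 2.

Enumerate all 2^4 = 16 messages m ∈ F_2^4.
For each, compute codeword c = mG in F_2^8, then tally its weight.
  m = 0000 → c = 00000000, weight = 0.
  m = 1000 → c = 10010010, weight = 3.
  m = 0100 → c = 11100101, weight = 5.
  m = 1100 → c = 01110111, weight = 6.
  m = 0010 → c = 00101101, weight = 4.
  m = 1010 → c = 10111111, weight = 7.
  m = 0110 → c = 11001000, weight = 3.
  m = 1110 → c = 01011010, weight = 4.
  m = 0001 → c = 11000100, weight = 3.
  m = 1001 → c = 01010110, weight = 4.
  m = 0101 → c = 00100001, weight = 2.
  m = 1101 → c = 10110011, weight = 5.
  m = 0011 → c = 11101001, weight = 5.
  m = 1011 → c = 01111011, weight = 6.
  m = 0111 → c = 00001100, weight = 2.
  m = 1111 → c = 10011110, weight = 5.
Tally weights:
  weight 0: 1 codewords.
  weight 2: 2 codewords.
  weight 3: 3 codewords.
  weight 4: 3 codewords.
  weight 5: 4 codewords.
  weight 6: 2 codewords.
  weight 7: 1 codewords.
Minimum distance d = smallest w > 0 with A_w > 0 = 2.
Sanity: Σ A_w = 16 = 2^4 = 16 ✓.


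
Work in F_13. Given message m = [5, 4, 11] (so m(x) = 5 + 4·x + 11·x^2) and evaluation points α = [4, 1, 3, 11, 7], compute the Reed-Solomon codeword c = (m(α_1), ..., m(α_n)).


c = [2, 7, 12, 2, 0]

Message polynomial: m(x) = 5 + 4·x + 11·x^2 (mod 13).
For each evaluation point α_i, compute m(α_i) mod 13:
  α_1 = 4: Horner steps 11 → 9 → 2, so m(4) = 2.
  α_2 = 1: Horner steps 11 → 2 → 7, so m(1) = 7.
  α_3 = 3: Horner steps 11 → 11 → 12, so m(3) = 12.
  α_4 = 11: Horner steps 11 → 8 → 2, so m(11) = 2.
  α_5 = 7: Horner steps 11 → 3 → 0, so m(7) = 0.
Codeword c = [2, 7, 12, 2, 0] ∈ F_13^5.


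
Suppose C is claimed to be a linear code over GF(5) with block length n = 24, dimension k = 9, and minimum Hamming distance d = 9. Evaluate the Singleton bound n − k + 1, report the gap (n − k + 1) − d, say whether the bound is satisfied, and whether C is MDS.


Singleton RHS = n − k + 1 = 16, slack = 7, bound satisfied, not MDS.

Singleton bound: d ≤ n − k + 1.
Here n = 24, k = 9, so n − k + 1 = 16.
Given d = 9, check d ≤ 16: YES.
Slack = (n − k + 1) − d = 7.
The code is NOT MDS (slack = 7 > 0).
Description: the claimed parameters are [24, 9, 9]_5; such a code would be non-MDS.


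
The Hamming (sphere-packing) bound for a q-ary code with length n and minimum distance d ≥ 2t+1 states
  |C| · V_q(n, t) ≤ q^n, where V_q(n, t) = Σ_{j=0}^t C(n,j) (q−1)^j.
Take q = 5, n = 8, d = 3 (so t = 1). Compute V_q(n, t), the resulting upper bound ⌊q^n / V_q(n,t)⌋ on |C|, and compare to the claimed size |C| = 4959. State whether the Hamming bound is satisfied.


V_q(n, t) = 33, q^n = 390625, Hamming bound = 11837, |C| = 4959 ≤ bound (satisfied).

Step 1: Compute V_q(n, t) = Σ_{j=0}^1 C(n, j) (q−1)^j.
  j = 0: C(8,0)·(4)^0 = 1·1 = 1.
  j = 1: C(8,1)·(4)^1 = 8·4 = 32.
  V_q(n, t) = 1 + 32 = 33.
Step 2: q^n = 5^8 = 390625.
Step 3: Hamming bound ⌊q^n / V_q(n,t)⌋ = ⌊390625/33⌋ = 11837.
Step 4: Compare |C| = 4959 to 11837: satisfied.
The claimed |C| lies below the Hamming bound.


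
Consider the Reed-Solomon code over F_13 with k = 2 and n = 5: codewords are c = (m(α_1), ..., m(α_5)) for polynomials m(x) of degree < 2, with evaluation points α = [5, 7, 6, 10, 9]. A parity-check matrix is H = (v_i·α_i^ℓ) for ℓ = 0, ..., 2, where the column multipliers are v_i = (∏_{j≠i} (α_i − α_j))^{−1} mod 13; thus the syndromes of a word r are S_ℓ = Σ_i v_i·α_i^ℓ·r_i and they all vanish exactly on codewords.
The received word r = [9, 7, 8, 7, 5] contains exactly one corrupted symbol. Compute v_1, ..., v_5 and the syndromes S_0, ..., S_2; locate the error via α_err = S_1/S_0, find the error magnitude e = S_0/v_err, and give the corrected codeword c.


S = (2, 7, 5), error at position 4, error magnitude e = 3, c = [9, 7, 8, 4, 5].

Step 1: column multipliers v_i = (∏_{j≠i}(α_i − α_j))^{−1} mod 13.
  i = 1 (α = 5): (5−7)(5−6)(5−10)(5−9) = (−2)·(−1)·(−5)·(−4) = 40 ≡ 1, so v_1 = 1^{−1} = 1 (mod 13).
  i = 2 (α = 7): (7−5)(7−6)(7−10)(7−9) = 2·1·(−3)·(−2) = 12 ≡ 12, so v_2 = 12^{−1} = 12 (mod 13).
  i = 3 (α = 6): (6−5)(6−7)(6−10)(6−9) = 1·(−1)·(−4)·(−3) = −12 ≡ 1, so v_3 = 1^{−1} = 1 (mod 13).
  i = 4 (α = 10): (10−5)(10−7)(10−6)(10−9) = 5·3·4·1 = 60 ≡ 8, so v_4 = 8^{−1} = 5 (mod 13).
  i = 5 (α = 9): (9−5)(9−7)(9−6)(9−10) = 4·2·3·(−1) = −24 ≡ 2, so v_5 = 2^{−1} = 7 (mod 13).
  v = [1, 12, 1, 5, 7].
Step 2: syndromes of r = [9, 7, 8, 7, 5] (all sums mod 13).
  S_0 = Σ v_i r_i = 1·9 + 12·7 + 1·8 + 5·7 + 7·5 = 171 ≡ 2.
  S_1 = Σ v_i α_i r_i = 1·5·9 + 12·7·7 + 1·6·8 + 5·10·7 + 7·9·5 = 1346 ≡ 7.
  α_i^2 mod 13 = [12, 10, 10, 9, 3].
  S_2 = Σ v_i α_i^2 r_i = 1·12·9 + 12·10·7 + 1·10·8 + 5·9·7 + 7·3·5 = 1448 ≡ 5.
  S = (2, 7, 5) ≠ 0, so r is not a codeword (an error is present).
Step 3: locate the error. For a single error e at position i, S_ℓ = v_i·e·α_i^ℓ, so α_err = S_1/S_0.
  S_0^{−1} = 2^{−1} = 7 (mod 13), so α_err = 7·7 = 49 ≡ 10 = α_4. Error position i = 4.
  Consistency check: S_2/S_1 = 5·2 = 10 ≡ 10 = α_err ✓ (single-error assumption holds).
Step 4: error magnitude e = S_0/v_4 = S_0·∏_{j≠4}(α_4 − α_j) = 2·8 = 16 ≡ 3 (mod 13).
Step 5: correct position 4: c_4 = r_4 − e = 7 − 3 ≡ 4 (mod 13). Hence c = [9, 7, 8, 4, 5].
  Check: interpolating c through the α_i gives m(x) = 1 + 12·x (degree < 2) with m(α_i) = c_i for every i, so c is indeed a codeword.


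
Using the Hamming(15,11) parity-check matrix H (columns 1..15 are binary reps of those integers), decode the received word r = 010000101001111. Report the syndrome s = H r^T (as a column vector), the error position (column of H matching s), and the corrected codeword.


s = (1, 1, 0, 0)^T, error position = 12, corrected codeword c = 010000101000111

Compute s = H r^T mod 2 one row at a time:
  s_1 = 0 + 1 + 0 + 0 + 1 + 1 + 1 + 1 = 5 ≡ 1 (mod 2).
  s_2 = 0 + 0 + 0 + 1 + 1 + 1 + 1 + 1 = 5 ≡ 1 (mod 2).
  s_3 = 1 + 0 + 0 + 1 + 0 + 0 + 1 + 1 = 4 ≡ 0 (mod 2).
  s_4 = 0 + 0 + 0 + 1 + 1 + 0 + 1 + 1 = 4 ≡ 0 (mod 2).
s = (1, 1, 0, 0)^T — this equals column 12 of H (binary 1100), so error is at position 12.
Correct: flip bit 12 of r = 010000101001111 to get c = 010000101000111.


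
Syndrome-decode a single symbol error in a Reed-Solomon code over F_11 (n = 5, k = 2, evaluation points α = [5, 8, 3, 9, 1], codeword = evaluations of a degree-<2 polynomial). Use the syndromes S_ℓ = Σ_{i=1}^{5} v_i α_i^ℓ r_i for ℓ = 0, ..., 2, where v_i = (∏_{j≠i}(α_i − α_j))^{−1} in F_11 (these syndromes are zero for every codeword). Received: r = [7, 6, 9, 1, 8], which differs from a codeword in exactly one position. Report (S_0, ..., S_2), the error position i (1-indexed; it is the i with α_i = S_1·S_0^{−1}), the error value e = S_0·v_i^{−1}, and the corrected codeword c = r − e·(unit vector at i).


S = (1, 5, 3), error at position 1, error magnitude e = 8, c = [10, 6, 9, 1, 8].

Step 1: column multipliers v_i = (∏_{j≠i}(α_i − α_j))^{−1} mod 11.
  i = 1 (α = 5): (5−8)(5−3)(5−9)(5−1) = (−3)·2·(−4)·4 = 96 ≡ 8, so v_1 = 8^{−1} = 7 (mod 11).
  i = 2 (α = 8): (8−5)(8−3)(8−9)(8−1) = 3·5·(−1)·7 = −105 ≡ 5, so v_2 = 5^{−1} = 9 (mod 11).
  i = 3 (α = 3): (3−5)(3−8)(3−9)(3−1) = (−2)·(−5)·(−6)·2 = −120 ≡ 1, so v_3 = 1^{−1} = 1 (mod 11).
  i = 4 (α = 9): (9−5)(9−8)(9−3)(9−1) = 4·1·6·8 = 192 ≡ 5, so v_4 = 5^{−1} = 9 (mod 11).
  i = 5 (α = 1): (1−5)(1−8)(1−3)(1−9) = (−4)·(−7)·(−2)·(−8) = 448 ≡ 8, so v_5 = 8^{−1} = 7 (mod 11).
  v = [7, 9, 1, 9, 7].
Step 2: syndromes of r = [7, 6, 9, 1, 8] (all sums mod 11).
  S_0 = Σ v_i r_i = 7·7 + 9·6 + 1·9 + 9·1 + 7·8 = 177 ≡ 1.
  S_1 = Σ v_i α_i r_i = 7·5·7 + 9·8·6 + 1·3·9 + 9·9·1 + 7·1·8 = 841 ≡ 5.
  α_i^2 mod 11 = [3, 9, 9, 4, 1].
  S_2 = Σ v_i α_i^2 r_i = 7·3·7 + 9·9·6 + 1·9·9 + 9·4·1 + 7·1·8 = 806 ≡ 3.
  S = (1, 5, 3) ≠ 0, so r is not a codeword (an error is present).
Step 3: locate the error. For a single error e at position i, S_ℓ = v_i·e·α_i^ℓ, so α_err = S_1/S_0.
  S_0^{−1} = 1^{−1} = 1 (mod 11), so α_err = 5·1 = 5 ≡ 5 = α_1. Error position i = 1.
  Consistency check: S_2/S_1 = 3·9 = 27 ≡ 5 = α_err ✓ (single-error assumption holds).
Step 4: error magnitude e = S_0/v_1 = S_0·∏_{j≠1}(α_1 − α_j) = 1·8 = 8 ≡ 8 (mod 11).
Step 5: correct position 1: c_1 = r_1 − e = 7 − 8 ≡ 10 (mod 11). Hence c = [10, 6, 9, 1, 8].
  Check: interpolating c through the α_i gives m(x) = 2 + 6·x (degree < 2) with m(α_i) = c_i for every i, so c is indeed a codeword.


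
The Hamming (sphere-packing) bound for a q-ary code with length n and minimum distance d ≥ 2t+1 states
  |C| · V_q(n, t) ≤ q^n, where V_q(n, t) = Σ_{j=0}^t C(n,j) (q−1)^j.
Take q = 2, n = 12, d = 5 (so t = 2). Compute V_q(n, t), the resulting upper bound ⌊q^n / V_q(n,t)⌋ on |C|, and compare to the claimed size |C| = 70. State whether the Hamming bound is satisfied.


V_q(n, t) = 79, q^n = 4096, Hamming bound = 51, |C| = 70 > bound (violated).

Step 1: Compute V_q(n, t) = Σ_{j=0}^2 C(n, j) (q−1)^j.
  j = 0: C(12,0)·(1)^0 = 1·1 = 1.
  j = 1: C(12,1)·(1)^1 = 12·1 = 12.
  j = 2: C(12,2)·(1)^2 = 66·1 = 66.
  V_q(n, t) = 1 + 12 + 66 = 79.
Step 2: q^n = 2^12 = 4096.
Step 3: Hamming bound ⌊q^n / V_q(n,t)⌋ = ⌊4096/79⌋ = 51.
Step 4: Compare |C| = 70 to 51: violated.
The claimed |C| lies above the Hamming bound, so no 2-ary code of length 12 with d ≥ 5 can have 70 codewords.


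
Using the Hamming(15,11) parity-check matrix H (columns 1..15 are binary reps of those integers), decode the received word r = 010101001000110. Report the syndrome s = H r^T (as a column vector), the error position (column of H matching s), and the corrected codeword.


s = (1, 0, 1, 0)^T, error position = 10, corrected codeword c = 010101001100110

Compute s = H r^T mod 2 one row at a time:
  s_1 = 0 + 1 + 0 + 0 + 0 + 1 + 1 + 0 = 3 ≡ 1 (mod 2).
  s_2 = 1 + 0 + 1 + 0 + 0 + 1 + 1 + 0 = 4 ≡ 0 (mod 2).
  s_3 = 1 + 0 + 1 + 0 + 0 + 0 + 1 + 0 = 3 ≡ 1 (mod 2).
  s_4 = 0 + 0 + 0 + 0 + 1 + 0 + 1 + 0 = 2 ≡ 0 (mod 2).
s = (1, 0, 1, 0)^T — this equals column 10 of H (binary 1010), so error is at position 10.
Correct: flip bit 10 of r = 010101001000110 to get c = 010101001100110.


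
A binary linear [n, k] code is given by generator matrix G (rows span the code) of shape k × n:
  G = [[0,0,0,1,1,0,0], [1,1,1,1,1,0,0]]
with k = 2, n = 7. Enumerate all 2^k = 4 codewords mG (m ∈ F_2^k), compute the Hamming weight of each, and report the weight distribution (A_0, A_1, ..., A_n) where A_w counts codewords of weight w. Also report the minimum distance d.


Weight distribution: A_0 = 1, A_2 = 1, A_3 = 1, A_5 = 1. Minimum distance d = 2.

Enumerate all 2^2 = 4 messages m ∈ F_2^2.
For each, compute codeword c = mG in F_2^7, then tally its weight.
  m = 00 → c = 0000000, weight = 0.
  m = 10 → c = 0001100, weight = 2.
  m = 01 → c = 1111100, weight = 5.
  m = 11 → c = 1110000, weight = 3.
Tally weights:
  weight 0: 1 codewords.
  weight 2: 1 codewords.
  weight 3: 1 codewords.
  weight 5: 1 codewords.
Minimum distance d = smallest w > 0 with A_w > 0 = 2.
Sanity: Σ A_w = 4 = 2^2 = 4 ✓.


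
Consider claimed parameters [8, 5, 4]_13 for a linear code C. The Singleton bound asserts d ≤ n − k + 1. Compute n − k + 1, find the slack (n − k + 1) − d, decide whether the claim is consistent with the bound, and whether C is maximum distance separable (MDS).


Singleton RHS = n − k + 1 = 4, slack = 0, bound satisfied, MDS.

Singleton bound: d ≤ n − k + 1.
Here n = 8, k = 5, so n − k + 1 = 4.
Given d = 4, check d ≤ 4: YES.
Slack = (n − k + 1) − d = 0.
The code is MDS (slack = 0).
Description: the claimed parameters are [8, 5, 4]_13; such a code would be MDS (meets Singleton bound).


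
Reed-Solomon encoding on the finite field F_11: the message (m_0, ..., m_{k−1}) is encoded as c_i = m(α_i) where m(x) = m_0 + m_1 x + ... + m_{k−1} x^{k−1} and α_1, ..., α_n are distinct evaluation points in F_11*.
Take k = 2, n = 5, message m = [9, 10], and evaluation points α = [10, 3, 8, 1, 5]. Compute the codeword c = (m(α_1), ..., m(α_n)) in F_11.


c = [10, 6, 1, 8, 4]

Message polynomial: m(x) = 9 + 10·x (mod 11).
For each evaluation point α_i, compute m(α_i) mod 11:
  α_1 = 10: Horner steps 10 → 10, so m(10) = 10.
  α_2 = 3: Horner steps 10 → 6, so m(3) = 6.
  α_3 = 8: Horner steps 10 → 1, so m(8) = 1.
  α_4 = 1: Horner steps 10 → 8, so m(1) = 8.
  α_5 = 5: Horner steps 10 → 4, so m(5) = 4.
Codeword c = [10, 6, 1, 8, 4] ∈ F_11^5.


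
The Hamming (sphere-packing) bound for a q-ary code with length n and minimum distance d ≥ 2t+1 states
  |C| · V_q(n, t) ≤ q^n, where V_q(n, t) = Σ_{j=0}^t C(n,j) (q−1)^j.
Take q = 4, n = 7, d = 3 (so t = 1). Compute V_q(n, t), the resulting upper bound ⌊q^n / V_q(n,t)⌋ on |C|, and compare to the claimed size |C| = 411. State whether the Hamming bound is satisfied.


V_q(n, t) = 22, q^n = 16384, Hamming bound = 744, |C| = 411 ≤ bound (satisfied).

Step 1: Compute V_q(n, t) = Σ_{j=0}^1 C(n, j) (q−1)^j.
  j = 0: C(7,0)·(3)^0 = 1·1 = 1.
  j = 1: C(7,1)·(3)^1 = 7·3 = 21.
  V_q(n, t) = 1 + 21 = 22.
Step 2: q^n = 4^7 = 16384.
Step 3: Hamming bound ⌊q^n / V_q(n,t)⌋ = ⌊16384/22⌋ = 744.
Step 4: Compare |C| = 411 to 744: satisfied.
The claimed |C| lies below the Hamming bound.


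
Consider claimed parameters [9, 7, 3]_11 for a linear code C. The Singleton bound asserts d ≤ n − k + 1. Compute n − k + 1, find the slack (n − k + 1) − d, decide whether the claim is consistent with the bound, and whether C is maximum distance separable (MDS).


Singleton RHS = n − k + 1 = 3, slack = 0, bound satisfied, MDS.

Singleton bound: d ≤ n − k + 1.
Here n = 9, k = 7, so n − k + 1 = 3.
Given d = 3, check d ≤ 3: YES.
Slack = (n − k + 1) − d = 0.
The code is MDS (slack = 0).
Description: the claimed parameters are [9, 7, 3]_11; such a code would be MDS (meets Singleton bound).


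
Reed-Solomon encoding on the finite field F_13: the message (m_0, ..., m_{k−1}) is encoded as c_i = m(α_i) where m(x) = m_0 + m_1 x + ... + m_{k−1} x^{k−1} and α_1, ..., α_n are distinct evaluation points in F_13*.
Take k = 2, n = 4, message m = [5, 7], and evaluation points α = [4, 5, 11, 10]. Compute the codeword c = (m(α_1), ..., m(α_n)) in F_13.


c = [7, 1, 4, 10]

Message polynomial: m(x) = 5 + 7·x (mod 13).
For each evaluation point α_i, compute m(α_i) mod 13:
  α_1 = 4: Horner steps 7 → 7, so m(4) = 7.
  α_2 = 5: Horner steps 7 → 1, so m(5) = 1.
  α_3 = 11: Horner steps 7 → 4, so m(11) = 4.
  α_4 = 10: Horner steps 7 → 10, so m(10) = 10.
Codeword c = [7, 1, 4, 10] ∈ F_13^4.


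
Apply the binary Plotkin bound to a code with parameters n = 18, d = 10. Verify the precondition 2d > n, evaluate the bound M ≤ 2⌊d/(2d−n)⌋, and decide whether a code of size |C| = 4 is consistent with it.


Plotkin bound M ≤ 10; given |C| = 4 ≤ bound (satisfied).

Check applicability: 2d = 20, n = 18.
2d − n = 2 > 0, so Plotkin applies.
Compute d/(2d−n) = 10/2 ≈ 5.0000.
⌊d/(2d−n)⌋ = 5.
Plotkin bound: M ≤ 2·5 = 10.
Given |C| = 4, check: satisfied.
This |C| is below the Plotkin bound.


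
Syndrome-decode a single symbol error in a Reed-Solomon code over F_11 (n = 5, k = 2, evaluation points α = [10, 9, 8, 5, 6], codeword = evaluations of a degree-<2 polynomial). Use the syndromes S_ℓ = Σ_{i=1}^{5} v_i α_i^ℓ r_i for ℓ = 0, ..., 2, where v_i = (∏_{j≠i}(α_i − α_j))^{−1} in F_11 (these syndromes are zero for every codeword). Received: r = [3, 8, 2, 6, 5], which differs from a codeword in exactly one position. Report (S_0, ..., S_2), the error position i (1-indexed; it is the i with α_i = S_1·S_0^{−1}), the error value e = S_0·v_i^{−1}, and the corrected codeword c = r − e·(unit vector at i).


S = (9, 10, 5), error at position 5, error magnitude e = 4, c = [3, 8, 2, 6, 1].

Step 1: column multipliers v_i = (∏_{j≠i}(α_i − α_j))^{−1} mod 11.
  i = 1 (α = 10): (10−9)(10−8)(10−5)(10−6) = 1·2·5·4 = 40 ≡ 7, so v_1 = 7^{−1} = 8 (mod 11).
  i = 2 (α = 9): (9−10)(9−8)(9−5)(9−6) = (−1)·1·4·3 = −12 ≡ 10, so v_2 = 10^{−1} = 10 (mod 11).
  i = 3 (α = 8): (8−10)(8−9)(8−5)(8−6) = (−2)·(−1)·3·2 = 12 ≡ 1, so v_3 = 1^{−1} = 1 (mod 11).
  i = 4 (α = 5): (5−10)(5−9)(5−8)(5−6) = (−5)·(−4)·(−3)·(−1) = 60 ≡ 5, so v_4 = 5^{−1} = 9 (mod 11).
  i = 5 (α = 6): (6−10)(6−9)(6−8)(6−5) = (−4)·(−3)·(−2)·1 = −24 ≡ 9, so v_5 = 9^{−1} = 5 (mod 11).
  v = [8, 10, 1, 9, 5].
Step 2: syndromes of r = [3, 8, 2, 6, 5] (all sums mod 11).
  S_0 = Σ v_i r_i = 8·3 + 10·8 + 1·2 + 9·6 + 5·5 = 185 ≡ 9.
  S_1 = Σ v_i α_i r_i = 8·10·3 + 10·9·8 + 1·8·2 + 9·5·6 + 5·6·5 = 1396 ≡ 10.
  α_i^2 mod 11 = [1, 4, 9, 3, 3].
  S_2 = Σ v_i α_i^2 r_i = 8·1·3 + 10·4·8 + 1·9·2 + 9·3·6 + 5·3·5 = 599 ≡ 5.
  S = (9, 10, 5) ≠ 0, so r is not a codeword (an error is present).
Step 3: locate the error. For a single error e at position i, S_ℓ = v_i·e·α_i^ℓ, so α_err = S_1/S_0.
  S_0^{−1} = 9^{−1} = 5 (mod 11), so α_err = 10·5 = 50 ≡ 6 = α_5. Error position i = 5.
  Consistency check: S_2/S_1 = 5·10 = 50 ≡ 6 = α_err ✓ (single-error assumption holds).
Step 4: error magnitude e = S_0/v_5 = S_0·∏_{j≠5}(α_5 − α_j) = 9·9 = 81 ≡ 4 (mod 11).
Step 5: correct position 5: c_5 = r_5 − e = 5 − 4 ≡ 1 (mod 11). Hence c = [3, 8, 2, 6, 1].
  Check: interpolating c through the α_i gives m(x) = 9 + 6·x (degree < 2) with m(α_i) = c_i for every i, so c is indeed a codeword.


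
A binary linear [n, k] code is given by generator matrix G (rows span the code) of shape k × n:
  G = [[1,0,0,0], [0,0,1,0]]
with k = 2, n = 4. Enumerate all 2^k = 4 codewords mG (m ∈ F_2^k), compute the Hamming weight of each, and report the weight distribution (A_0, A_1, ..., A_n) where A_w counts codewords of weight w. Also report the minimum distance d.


Weight distribution: A_0 = 1, A_1 = 2, A_2 = 1. Minimum distance d = 1.

Enumerate all 2^2 = 4 messages m ∈ F_2^2.
For each, compute codeword c = mG in F_2^4, then tally its weight.
  m = 00 → c = 0000, weight = 0.
  m = 10 → c = 1000, weight = 1.
  m = 01 → c = 0010, weight = 1.
  m = 11 → c = 1010, weight = 2.
Tally weights:
  weight 0: 1 codewords.
  weight 1: 2 codewords.
  weight 2: 1 codewords.
Minimum distance d = smallest w > 0 with A_w > 0 = 1.
Sanity: Σ A_w = 4 = 2^2 = 4 ✓.


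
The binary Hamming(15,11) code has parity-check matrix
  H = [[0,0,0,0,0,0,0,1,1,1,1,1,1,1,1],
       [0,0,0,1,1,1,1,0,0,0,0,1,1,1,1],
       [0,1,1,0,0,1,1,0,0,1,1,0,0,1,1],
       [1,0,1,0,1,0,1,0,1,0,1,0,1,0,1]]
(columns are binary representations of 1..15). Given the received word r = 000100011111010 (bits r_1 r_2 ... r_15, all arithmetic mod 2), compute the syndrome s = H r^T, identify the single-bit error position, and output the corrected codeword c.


s = (0, 1, 1, 0)^T, error position = 6, corrected codeword c = 000101011111010

Compute s = H r^T mod 2 one row at a time:
  s_1 = 1 + 1 + 1 + 1 + 1 + 0 + 1 + 0 = 6 ≡ 0 (mod 2).
  s_2 = 1 + 0 + 0 + 0 + 1 + 0 + 1 + 0 = 3 ≡ 1 (mod 2).
  s_3 = 0 + 0 + 0 + 0 + 1 + 1 + 1 + 0 = 3 ≡ 1 (mod 2).
  s_4 = 0 + 0 + 0 + 0 + 1 + 1 + 0 + 0 = 2 ≡ 0 (mod 2).
s = (0, 1, 1, 0)^T — this equals column 6 of H (binary 0110), so error is at position 6.
Correct: flip bit 6 of r = 000100011111010 to get c = 000101011111010.


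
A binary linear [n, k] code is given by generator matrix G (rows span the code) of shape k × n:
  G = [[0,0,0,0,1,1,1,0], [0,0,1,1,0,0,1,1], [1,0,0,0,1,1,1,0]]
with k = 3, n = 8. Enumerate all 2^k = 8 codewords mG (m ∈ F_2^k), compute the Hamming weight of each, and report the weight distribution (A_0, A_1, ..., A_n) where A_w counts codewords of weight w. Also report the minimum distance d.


Weight distribution: A_0 = 1, A_1 = 1, A_3 = 1, A_4 = 2, A_5 = 2, A_6 = 1. Minimum distance d = 1.

Enumerate all 2^3 = 8 messages m ∈ F_2^3.
For each, compute codeword c = mG in F_2^8, then tally its weight.
  m = 000 → c = 00000000, weight = 0.
  m = 100 → c = 00001110, weight = 3.
  m = 010 → c = 00110011, weight = 4.
  m = 110 → c = 00111101, weight = 5.
  m = 001 → c = 10001110, weight = 4.
  m = 101 → c = 10000000, weight = 1.
  m = 011 → c = 10111101, weight = 6.
  m = 111 → c = 10110011, weight = 5.
Tally weights:
  weight 0: 1 codewords.
  weight 1: 1 codewords.
  weight 3: 1 codewords.
  weight 4: 2 codewords.
  weight 5: 2 codewords.
  weight 6: 1 codewords.
Minimum distance d = smallest w > 0 with A_w > 0 = 1.
Sanity: Σ A_w = 8 = 2^3 = 8 ✓.


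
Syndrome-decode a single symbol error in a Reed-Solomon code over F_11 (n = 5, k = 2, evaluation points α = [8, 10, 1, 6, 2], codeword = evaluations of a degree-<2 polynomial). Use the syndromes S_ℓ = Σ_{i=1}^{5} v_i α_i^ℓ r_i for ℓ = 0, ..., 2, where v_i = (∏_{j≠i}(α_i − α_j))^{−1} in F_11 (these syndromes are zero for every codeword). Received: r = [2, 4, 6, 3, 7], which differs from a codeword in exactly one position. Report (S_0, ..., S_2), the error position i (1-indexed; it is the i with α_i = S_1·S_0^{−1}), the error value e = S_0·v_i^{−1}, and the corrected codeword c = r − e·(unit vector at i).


S = (6, 3, 7), error at position 4, error magnitude e = 3, c = [2, 4, 6, 0, 7].

Step 1: column multipliers v_i = (∏_{j≠i}(α_i − α_j))^{−1} mod 11.
  i = 1 (α = 8): (8−10)(8−1)(8−6)(8−2) = (−2)·7·2·6 = −168 ≡ 8, so v_1 = 8^{−1} = 7 (mod 11).
  i = 2 (α = 10): (10−8)(10−1)(10−6)(10−2) = 2·9·4·8 = 576 ≡ 4, so v_2 = 4^{−1} = 3 (mod 11).
  i = 3 (α = 1): (1−8)(1−10)(1−6)(1−2) = (−7)·(−9)·(−5)·(−1) = 315 ≡ 7, so v_3 = 7^{−1} = 8 (mod 11).
  i = 4 (α = 6): (6−8)(6−10)(6−1)(6−2) = (−2)·(−4)·5·4 = 160 ≡ 6, so v_4 = 6^{−1} = 2 (mod 11).
  i = 5 (α = 2): (2−8)(2−10)(2−1)(2−6) = (−6)·(−8)·1·(−4) = −192 ≡ 6, so v_5 = 6^{−1} = 2 (mod 11).
  v = [7, 3, 8, 2, 2].
Step 2: syndromes of r = [2, 4, 6, 3, 7] (all sums mod 11).
  S_0 = Σ v_i r_i = 7·2 + 3·4 + 8·6 + 2·3 + 2·7 = 94 ≡ 6.
  S_1 = Σ v_i α_i r_i = 7·8·2 + 3·10·4 + 8·1·6 + 2·6·3 + 2·2·7 = 344 ≡ 3.
  α_i^2 mod 11 = [9, 1, 1, 3, 4].
  S_2 = Σ v_i α_i^2 r_i = 7·9·2 + 3·1·4 + 8·1·6 + 2·3·3 + 2·4·7 = 260 ≡ 7.
  S = (6, 3, 7) ≠ 0, so r is not a codeword (an error is present).
Step 3: locate the error. For a single error e at position i, S_ℓ = v_i·e·α_i^ℓ, so α_err = S_1/S_0.
  S_0^{−1} = 6^{−1} = 2 (mod 11), so α_err = 3·2 = 6 ≡ 6 = α_4. Error position i = 4.
  Consistency check: S_2/S_1 = 7·4 = 28 ≡ 6 = α_err ✓ (single-error assumption holds).
Step 4: error magnitude e = S_0/v_4 = S_0·∏_{j≠4}(α_4 − α_j) = 6·6 = 36 ≡ 3 (mod 11).
Step 5: correct position 4: c_4 = r_4 − e = 3 − 3 ≡ 0 (mod 11). Hence c = [2, 4, 6, 0, 7].
  Check: interpolating c through the α_i gives m(x) = 5 + 1·x (degree < 2) with m(α_i) = c_i for every i, so c is indeed a codeword.


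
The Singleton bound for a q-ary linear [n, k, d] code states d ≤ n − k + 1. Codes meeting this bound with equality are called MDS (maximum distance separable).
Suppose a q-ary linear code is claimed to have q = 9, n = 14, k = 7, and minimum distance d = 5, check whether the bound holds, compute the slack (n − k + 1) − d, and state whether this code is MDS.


Singleton RHS = n − k + 1 = 8, slack = 3, bound satisfied, not MDS.

Singleton bound: d ≤ n − k + 1.
Here n = 14, k = 7, so n − k + 1 = 8.
Given d = 5, check d ≤ 8: YES.
Slack = (n − k + 1) − d = 3.
The code is NOT MDS (slack = 3 > 0).
Description: the claimed parameters are [14, 7, 5]_9; such a code would be non-MDS.


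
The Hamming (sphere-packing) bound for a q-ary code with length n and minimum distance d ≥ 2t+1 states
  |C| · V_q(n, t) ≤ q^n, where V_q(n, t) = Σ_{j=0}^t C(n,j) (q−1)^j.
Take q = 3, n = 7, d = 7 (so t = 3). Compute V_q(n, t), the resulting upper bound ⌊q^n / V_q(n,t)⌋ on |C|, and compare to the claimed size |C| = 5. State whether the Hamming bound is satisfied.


V_q(n, t) = 379, q^n = 2187, Hamming bound = 5, |C| = 5 ≤ bound (satisfied).

Step 1: Compute V_q(n, t) = Σ_{j=0}^3 C(n, j) (q−1)^j.
  j = 0: C(7,0)·(2)^0 = 1·1 = 1.
  j = 1: C(7,1)·(2)^1 = 7·2 = 14.
  j = 2: C(7,2)·(2)^2 = 21·4 = 84.
  j = 3: C(7,3)·(2)^3 = 35·8 = 280.
  V_q(n, t) = 1 + 14 + 84 + 280 = 379.
Step 2: q^n = 3^7 = 2187.
Step 3: Hamming bound ⌊q^n / V_q(n,t)⌋ = ⌊2187/379⌋ = 5.
Step 4: Compare |C| = 5 to 5: satisfied.
The claimed |C| lies at the Hamming bound (tight).


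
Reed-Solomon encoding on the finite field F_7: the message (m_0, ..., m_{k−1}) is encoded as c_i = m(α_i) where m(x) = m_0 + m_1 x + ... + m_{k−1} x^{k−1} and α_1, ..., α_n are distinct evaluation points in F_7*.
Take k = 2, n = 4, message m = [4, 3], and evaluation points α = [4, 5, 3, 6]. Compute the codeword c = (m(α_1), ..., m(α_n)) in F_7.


c = [2, 5, 6, 1]

Message polynomial: m(x) = 4 + 3·x (mod 7).
For each evaluation point α_i, compute m(α_i) mod 7:
  α_1 = 4: Horner steps 3 → 2, so m(4) = 2.
  α_2 = 5: Horner steps 3 → 5, so m(5) = 5.
  α_3 = 3: Horner steps 3 → 6, so m(3) = 6.
  α_4 = 6: Horner steps 3 → 1, so m(6) = 1.
Codeword c = [2, 5, 6, 1] ∈ F_7^4.


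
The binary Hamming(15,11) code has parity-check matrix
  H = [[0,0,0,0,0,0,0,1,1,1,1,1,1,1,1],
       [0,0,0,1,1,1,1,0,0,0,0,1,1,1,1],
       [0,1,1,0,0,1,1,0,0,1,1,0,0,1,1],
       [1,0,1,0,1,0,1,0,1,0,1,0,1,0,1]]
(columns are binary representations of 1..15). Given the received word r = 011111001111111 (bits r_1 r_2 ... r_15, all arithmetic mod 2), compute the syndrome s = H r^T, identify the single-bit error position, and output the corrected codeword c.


s = (1, 1, 1, 0)^T, error position = 14, corrected codeword c = 011111001111101

Compute s = H r^T mod 2 one row at a time:
  s_1 = 0 + 1 + 1 + 1 + 1 + 1 + 1 + 1 = 7 ≡ 1 (mod 2).
  s_2 = 1 + 1 + 1 + 0 + 1 + 1 + 1 + 1 = 7 ≡ 1 (mod 2).
  s_3 = 1 + 1 + 1 + 0 + 1 + 1 + 1 + 1 = 7 ≡ 1 (mod 2).
  s_4 = 0 + 1 + 1 + 0 + 1 + 1 + 1 + 1 = 6 ≡ 0 (mod 2).
s = (1, 1, 1, 0)^T — this equals column 14 of H (binary 1110), so error is at position 14.
Correct: flip bit 14 of r = 011111001111111 to get c = 011111001111101.


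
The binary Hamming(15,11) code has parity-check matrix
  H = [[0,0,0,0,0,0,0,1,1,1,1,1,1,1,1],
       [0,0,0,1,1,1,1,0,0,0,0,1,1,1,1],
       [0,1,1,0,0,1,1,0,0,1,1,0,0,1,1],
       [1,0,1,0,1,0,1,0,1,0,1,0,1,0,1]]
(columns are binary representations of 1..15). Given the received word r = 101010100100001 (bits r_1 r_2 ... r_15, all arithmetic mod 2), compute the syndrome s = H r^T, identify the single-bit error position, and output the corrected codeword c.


s = (0, 1, 0, 1)^T, error position = 5, corrected codeword c = 101000100100001

Compute s = H r^T mod 2 one row at a time:
  s_1 = 0 + 0 + 1 + 0 + 0 + 0 + 0 + 1 = 2 ≡ 0 (mod 2).
  s_2 = 0 + 1 + 0 + 1 + 0 + 0 + 0 + 1 = 3 ≡ 1 (mod 2).
  s_3 = 0 + 1 + 0 + 1 + 1 + 0 + 0 + 1 = 4 ≡ 0 (mod 2).
  s_4 = 1 + 1 + 1 + 1 + 0 + 0 + 0 + 1 = 5 ≡ 1 (mod 2).
s = (0, 1, 0, 1)^T — this equals column 5 of H (binary 0101), so error is at position 5.
Correct: flip bit 5 of r = 101010100100001 to get c = 101000100100001.


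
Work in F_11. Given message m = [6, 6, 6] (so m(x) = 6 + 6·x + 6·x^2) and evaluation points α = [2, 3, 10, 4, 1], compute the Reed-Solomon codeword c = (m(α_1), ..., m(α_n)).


c = [9, 1, 6, 5, 7]

Message polynomial: m(x) = 6 + 6·x + 6·x^2 (mod 11).
For each evaluation point α_i, compute m(α_i) mod 11:
  α_1 = 2: Horner steps 6 → 7 → 9, so m(2) = 9.
  α_2 = 3: Horner steps 6 → 2 → 1, so m(3) = 1.
  α_3 = 10: Horner steps 6 → 0 → 6, so m(10) = 6.
  α_4 = 4: Horner steps 6 → 8 → 5, so m(4) = 5.
  α_5 = 1: Horner steps 6 → 1 → 7, so m(1) = 7.
Codeword c = [9, 1, 6, 5, 7] ∈ F_11^5.


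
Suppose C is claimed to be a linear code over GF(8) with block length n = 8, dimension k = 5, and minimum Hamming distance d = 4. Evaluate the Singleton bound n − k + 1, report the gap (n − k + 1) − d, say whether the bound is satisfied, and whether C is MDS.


Singleton RHS = n − k + 1 = 4, slack = 0, bound satisfied, MDS.

Singleton bound: d ≤ n − k + 1.
Here n = 8, k = 5, so n − k + 1 = 4.
Given d = 4, check d ≤ 4: YES.
Slack = (n − k + 1) − d = 0.
The code is MDS (slack = 0).
Description: the claimed parameters are [8, 5, 4]_8; such a code would be MDS (meets Singleton bound).


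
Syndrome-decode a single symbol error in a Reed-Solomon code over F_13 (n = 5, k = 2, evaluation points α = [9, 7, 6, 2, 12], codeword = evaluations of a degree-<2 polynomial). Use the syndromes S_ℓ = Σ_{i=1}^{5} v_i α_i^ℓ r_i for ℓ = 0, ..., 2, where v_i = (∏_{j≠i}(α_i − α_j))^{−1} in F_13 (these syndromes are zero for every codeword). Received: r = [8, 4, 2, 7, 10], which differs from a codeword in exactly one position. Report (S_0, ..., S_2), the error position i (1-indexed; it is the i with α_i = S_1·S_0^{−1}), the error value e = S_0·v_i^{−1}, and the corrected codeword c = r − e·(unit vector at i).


S = (3, 10, 3), error at position 5, error magnitude e = 9, c = [8, 4, 2, 7, 1].

Step 1: column multipliers v_i = (∏_{j≠i}(α_i − α_j))^{−1} mod 13.
  i = 1 (α = 9): (9−7)(9−6)(9−2)(9−12) = 2·3·7·(−3) = −126 ≡ 4, so v_1 = 4^{−1} = 10 (mod 13).
  i = 2 (α = 7): (7−9)(7−6)(7−2)(7−12) = (−2)·1·5·(−5) = 50 ≡ 11, so v_2 = 11^{−1} = 6 (mod 13).
  i = 3 (α = 6): (6−9)(6−7)(6−2)(6−12) = (−3)·(−1)·4·(−6) = −72 ≡ 6, so v_3 = 6^{−1} = 11 (mod 13).
  i = 4 (α = 2): (2−9)(2−7)(2−6)(2−12) = (−7)·(−5)·(−4)·(−10) = 1400 ≡ 9, so v_4 = 9^{−1} = 3 (mod 13).
  i = 5 (α = 12): (12−9)(12−7)(12−6)(12−2) = 3·5·6·10 = 900 ≡ 3, so v_5 = 3^{−1} = 9 (mod 13).
  v = [10, 6, 11, 3, 9].
Step 2: syndromes of r = [8, 4, 2, 7, 10] (all sums mod 13).
  S_0 = Σ v_i r_i = 10·8 + 6·4 + 11·2 + 3·7 + 9·10 = 237 ≡ 3.
  S_1 = Σ v_i α_i r_i = 10·9·8 + 6·7·4 + 11·6·2 + 3·2·7 + 9·12·10 = 2142 ≡ 10.
  α_i^2 mod 13 = [3, 10, 10, 4, 1].
  S_2 = Σ v_i α_i^2 r_i = 10·3·8 + 6·10·4 + 11·10·2 + 3·4·7 + 9·1·10 = 874 ≡ 3.
  S = (3, 10, 3) ≠ 0, so r is not a codeword (an error is present).
Step 3: locate the error. For a single error e at position i, S_ℓ = v_i·e·α_i^ℓ, so α_err = S_1/S_0.
  S_0^{−1} = 3^{−1} = 9 (mod 13), so α_err = 10·9 = 90 ≡ 12 = α_5. Error position i = 5.
  Consistency check: S_2/S_1 = 3·4 = 12 ≡ 12 = α_err ✓ (single-error assumption holds).
Step 4: error magnitude e = S_0/v_5 = S_0·∏_{j≠5}(α_5 − α_j) = 3·3 = 9 ≡ 9 (mod 13).
Step 5: correct position 5: c_5 = r_5 − e = 10 − 9 ≡ 1 (mod 13). Hence c = [8, 4, 2, 7, 1].
  Check: interpolating c through the α_i gives m(x) = 3 + 2·x (degree < 2) with m(α_i) = c_i for every i, so c is indeed a codeword.
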